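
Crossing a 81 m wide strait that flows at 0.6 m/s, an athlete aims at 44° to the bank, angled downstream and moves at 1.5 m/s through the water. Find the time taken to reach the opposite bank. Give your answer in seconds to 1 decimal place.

77.7 s

The component of the athlete's velocity perpendicular to the bank is 1.5 × sin 44° = 1.042 m/s.
The current is parallel to the bank, so it does not affect the crossing time.
Time = 81 / 1.042 = 77.736 s.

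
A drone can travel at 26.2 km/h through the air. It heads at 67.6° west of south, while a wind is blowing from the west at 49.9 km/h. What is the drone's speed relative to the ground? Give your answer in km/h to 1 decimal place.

Taking east as x and north as y: velocity relative to the air = (-24.223, -9.984) km/h; the air relative to ground = (49.900, 0.000) km/h.
Velocity relative to ground = (-24.223, -9.984) + (49.900, 0.000) = (25.677, -9.984) km/h.
Speed = |(25.677, -9.984)| = 27.550 km/h.

27.5 km/h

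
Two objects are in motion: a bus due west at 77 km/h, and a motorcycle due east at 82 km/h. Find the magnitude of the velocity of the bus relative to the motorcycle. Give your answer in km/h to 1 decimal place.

159.0 km/h

Taking east as x and north as y: bus velocity = (-77.000, 0.000) km/h; motorcycle velocity = (82.000, 0.000) km/h.
Velocity of bus relative to motorcycle = (-77.000, 0.000) − (82.000, 0.000) = (-159.000, 0.000) km/h.
Magnitude = |(-159.000, 0.000)| = 159.000 km/h.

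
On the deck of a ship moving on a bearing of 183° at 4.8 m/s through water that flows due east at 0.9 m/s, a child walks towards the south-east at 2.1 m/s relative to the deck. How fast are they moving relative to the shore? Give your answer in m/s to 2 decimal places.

In east/north components (m/s): child relative to ship = (1.485, -1.485); ship relative to water = (-0.251, -4.793); water relative to ground = (0.900, 0.000).
Sum = (2.134, -6.278) m/s.
Speed = |(2.134, -6.278)| = 6.631 m/s.

6.63 m/s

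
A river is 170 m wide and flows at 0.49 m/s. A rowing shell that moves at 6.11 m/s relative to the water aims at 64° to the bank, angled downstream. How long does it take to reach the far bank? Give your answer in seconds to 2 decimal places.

The component of the rowing shell's velocity perpendicular to the bank is 6.11 × sin 64° = 5.492 m/s.
The current is parallel to the bank, so it does not affect the crossing time.
Time = 170 / 5.492 = 30.956 s.

30.96 s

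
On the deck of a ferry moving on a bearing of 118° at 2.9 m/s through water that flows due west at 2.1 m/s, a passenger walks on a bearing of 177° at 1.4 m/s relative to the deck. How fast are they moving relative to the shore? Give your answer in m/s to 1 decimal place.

2.8 m/s

In east/north components (m/s): passenger relative to ferry = (0.073, -1.398); ferry relative to water = (2.561, -1.361); water relative to ground = (-2.100, 0.000).
Sum = (0.534, -2.760) m/s.
Speed = |(0.534, -2.760)| = 2.811 m/s.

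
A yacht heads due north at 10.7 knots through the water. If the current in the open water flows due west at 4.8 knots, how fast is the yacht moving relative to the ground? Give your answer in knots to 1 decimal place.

11.7 knots

Taking east as x and north as y: velocity relative to the water = (0.000, 10.700) knots; the water relative to ground = (-4.800, 0.000) knots.
Velocity relative to ground = (0.000, 10.700) + (-4.800, 0.000) = (-4.800, 10.700) knots.
Speed = |(-4.800, 10.700)| = 11.727 knots.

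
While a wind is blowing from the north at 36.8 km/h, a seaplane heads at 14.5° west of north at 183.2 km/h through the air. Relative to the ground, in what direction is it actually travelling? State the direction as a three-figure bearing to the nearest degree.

Taking east as x and north as y: velocity relative to the air = (-45.870, 177.365) km/h; the air relative to ground = (0.000, -36.800) km/h.
Velocity relative to ground = (-45.870, 177.365) + (0.000, -36.800) = (-45.870, 140.565) km/h.
Bearing = atan2(-45.87, 140.56) = 341.93° clockwise from north.

342°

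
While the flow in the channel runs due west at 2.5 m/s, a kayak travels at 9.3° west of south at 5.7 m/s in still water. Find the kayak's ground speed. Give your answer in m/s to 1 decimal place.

6.6 m/s

Taking east as x and north as y: velocity relative to the water = (-0.921, -5.625) m/s; the water relative to ground = (-2.500, 0.000) m/s.
Velocity relative to ground = (-0.921, -5.625) + (-2.500, 0.000) = (-3.421, -5.625) m/s.
Speed = |(-3.421, -5.625)| = 6.584 m/s.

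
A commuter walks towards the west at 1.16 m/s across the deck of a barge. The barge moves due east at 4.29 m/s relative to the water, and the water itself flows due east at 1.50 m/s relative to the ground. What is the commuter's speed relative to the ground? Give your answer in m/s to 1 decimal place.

In east/north components (m/s): commuter relative to barge = (-1.160, 0.000); barge relative to water = (4.290, 0.000); water relative to ground = (1.500, 0.000).
Sum = (4.630, 0.000) m/s.
Speed = |(4.630, 0.000)| = 4.630 m/s.

4.6 m/s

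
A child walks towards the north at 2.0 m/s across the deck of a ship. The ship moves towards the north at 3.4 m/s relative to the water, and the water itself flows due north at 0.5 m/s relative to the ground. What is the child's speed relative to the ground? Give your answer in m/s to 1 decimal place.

In east/north components (m/s): child relative to ship = (0.000, 2.000); ship relative to water = (0.000, 3.400); water relative to ground = (0.000, 0.500).
Sum = (0.000, 5.900) m/s.
Speed = |(0.000, 5.900)| = 5.900 m/s.

5.9 m/s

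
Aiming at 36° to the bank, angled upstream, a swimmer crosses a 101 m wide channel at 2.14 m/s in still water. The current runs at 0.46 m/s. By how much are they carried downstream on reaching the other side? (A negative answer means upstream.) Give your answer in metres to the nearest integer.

Perpendicular speed = 1.258 m/s; crossing time = 101 / 1.258 = 80.295 s.
Net downstream speed = -1.271 m/s.
Drift = -1.271 × 80.295 = -102.079 m (upstream).

-102 m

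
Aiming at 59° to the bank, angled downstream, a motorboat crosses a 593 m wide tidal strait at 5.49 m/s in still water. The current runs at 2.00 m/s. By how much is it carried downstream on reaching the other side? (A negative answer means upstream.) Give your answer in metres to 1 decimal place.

608.3 m

Perpendicular speed = 4.706 m/s; crossing time = 593 / 4.706 = 126.013 s.
Net downstream speed = 4.828 m/s.
Drift = 4.828 × 126.013 = 608.337 m (downstream).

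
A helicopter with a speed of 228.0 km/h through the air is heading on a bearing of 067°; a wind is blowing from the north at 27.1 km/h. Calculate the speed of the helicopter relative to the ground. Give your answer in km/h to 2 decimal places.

Taking east as x and north as y: velocity relative to the air = (209.875, 89.087) km/h; the air relative to ground = (0.000, -27.100) km/h.
Velocity relative to ground = (209.875, 89.087) + (0.000, -27.100) = (209.875, 61.987) km/h.
Speed = |(209.875, 61.987)| = 218.838 km/h.

218.84 km/h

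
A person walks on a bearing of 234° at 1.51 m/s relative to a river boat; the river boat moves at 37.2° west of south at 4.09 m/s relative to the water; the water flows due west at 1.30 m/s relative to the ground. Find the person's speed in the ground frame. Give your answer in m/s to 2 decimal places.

In east/north components (m/s): person relative to river boat = (-1.222, -0.888); river boat relative to water = (-2.473, -3.258); water relative to ground = (-1.300, 0.000).
Sum = (-4.994, -4.145) m/s.
Speed = |(-4.994, -4.145)| = 6.491 m/s.

6.49 m/s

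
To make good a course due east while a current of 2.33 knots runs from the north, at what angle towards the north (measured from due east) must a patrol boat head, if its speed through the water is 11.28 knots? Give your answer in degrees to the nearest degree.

The current pushes perpendicular to the desired track; the heading must have a component into the current equal to 2.33 knots: 11.28 sin θ = 2.33.
sin θ = 0.2066, so θ = 11.921°.

12°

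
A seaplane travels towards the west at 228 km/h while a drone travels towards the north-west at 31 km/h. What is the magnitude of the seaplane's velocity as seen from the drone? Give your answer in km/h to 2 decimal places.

207.24 km/h

Taking east as x and north as y: seaplane velocity = (-228.000, 0.000) km/h; drone velocity = (-21.920, 21.920) km/h.
Velocity of seaplane relative to drone = (-228.000, 0.000) − (-21.920, 21.920) = (-206.080, -21.920) km/h.
Magnitude = |(-206.080, -21.920)| = 207.242 km/h.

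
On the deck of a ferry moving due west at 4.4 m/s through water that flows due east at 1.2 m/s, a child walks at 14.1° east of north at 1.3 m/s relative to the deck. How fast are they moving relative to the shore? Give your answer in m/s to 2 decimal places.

In east/north components (m/s): child relative to ferry = (0.317, 1.261); ferry relative to water = (-4.400, 0.000); water relative to ground = (1.200, 0.000).
Sum = (-2.883, 1.261) m/s.
Speed = |(-2.883, 1.261)| = 3.147 m/s.

3.15 m/s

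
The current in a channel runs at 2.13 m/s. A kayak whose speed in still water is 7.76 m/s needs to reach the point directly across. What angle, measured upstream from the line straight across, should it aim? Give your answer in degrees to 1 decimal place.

To cancel the current, the upstream component of the kayak's velocity must equal the flow: 7.76 sin θ = 2.13.
sin θ = 2.13 / 7.76 = 0.2745.
θ = arcsin(0.2745) = 15.931°.

15.9°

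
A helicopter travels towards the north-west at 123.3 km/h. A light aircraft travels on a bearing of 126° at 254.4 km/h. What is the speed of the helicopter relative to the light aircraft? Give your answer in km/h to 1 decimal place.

376.7 km/h

Taking east as x and north as y: helicopter velocity = (-87.186, 87.186) km/h; light aircraft velocity = (205.814, -149.533) km/h.
Velocity of helicopter relative to light aircraft = (-87.186, 87.186) − (205.814, -149.533) = (-293.000, 236.719) km/h.
Magnitude = |(-293.000, 236.719)| = 376.676 km/h.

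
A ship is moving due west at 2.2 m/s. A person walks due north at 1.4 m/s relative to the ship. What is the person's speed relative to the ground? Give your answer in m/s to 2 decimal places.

Taking east as x and north as y: ship velocity = (-2.200, 0.000) m/s; person velocity relative to ship = (0.000, 1.400) m/s.
Velocity relative to ground = (-2.200, 0.000) + (0.000, 1.400) = (-2.200, 1.400) m/s.
Speed = |(-2.200, 1.400)| = 2.608 m/s.

2.61 m/s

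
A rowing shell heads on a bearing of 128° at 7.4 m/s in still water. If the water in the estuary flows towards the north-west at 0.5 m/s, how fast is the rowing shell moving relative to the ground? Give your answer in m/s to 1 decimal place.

Taking east as x and north as y: velocity relative to the water = (5.831, -4.556) m/s; the water relative to ground = (-0.354, 0.354) m/s.
Velocity relative to ground = (5.831, -4.556) + (-0.354, 0.354) = (5.478, -4.202) m/s.
Speed = |(5.478, -4.202)| = 6.904 m/s.

6.9 m/s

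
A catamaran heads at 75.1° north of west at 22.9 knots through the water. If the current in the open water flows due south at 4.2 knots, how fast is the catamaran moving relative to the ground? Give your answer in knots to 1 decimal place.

18.9 knots

Taking east as x and north as y: velocity relative to the water = (-5.888, 22.130) knots; the water relative to ground = (0.000, -4.200) knots.
Velocity relative to ground = (-5.888, 22.130) + (0.000, -4.200) = (-5.888, 17.930) knots.
Speed = |(-5.888, 17.930)| = 18.872 knots.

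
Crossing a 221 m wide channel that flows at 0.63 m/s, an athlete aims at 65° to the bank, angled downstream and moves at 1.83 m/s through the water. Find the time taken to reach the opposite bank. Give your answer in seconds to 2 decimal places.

133.25 s

The component of the athlete's velocity perpendicular to the bank is 1.83 × sin 65° = 1.659 m/s.
The current is parallel to the bank, so it does not affect the crossing time.
Time = 221 / 1.659 = 133.249 s.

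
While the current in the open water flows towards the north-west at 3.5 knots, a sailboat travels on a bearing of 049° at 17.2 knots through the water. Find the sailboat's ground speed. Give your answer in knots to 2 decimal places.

17.31 knots

Taking east as x and north as y: velocity relative to the water = (12.981, 11.284) knots; the water relative to ground = (-2.475, 2.475) knots.
Velocity relative to ground = (12.981, 11.284) + (-2.475, 2.475) = (10.506, 13.759) knots.
Speed = |(10.506, 13.759)| = 17.312 knots.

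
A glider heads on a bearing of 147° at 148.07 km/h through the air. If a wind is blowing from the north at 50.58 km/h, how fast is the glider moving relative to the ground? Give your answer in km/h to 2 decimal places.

Taking east as x and north as y: velocity relative to the air = (80.645, -124.182) km/h; the air relative to ground = (0.000, -50.580) km/h.
Velocity relative to ground = (80.645, -124.182) + (0.000, -50.580) = (80.645, -174.762) km/h.
Speed = |(80.645, -174.762)| = 192.472 km/h.

192.47 km/h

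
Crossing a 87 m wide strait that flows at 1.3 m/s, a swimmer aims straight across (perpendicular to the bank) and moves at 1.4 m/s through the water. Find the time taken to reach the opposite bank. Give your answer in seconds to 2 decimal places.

The component of the swimmer's velocity perpendicular to the bank is 1.4 m/s.
The flow acts along the bank and has no component across it.
Time = 87 / 1.400 = 62.143 s.

62.14 s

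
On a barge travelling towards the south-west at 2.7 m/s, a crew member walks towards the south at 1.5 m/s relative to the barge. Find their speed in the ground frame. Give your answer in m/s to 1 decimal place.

3.9 m/s

Taking east as x and north as y: barge velocity = (-1.909, -1.909) m/s; crew member velocity relative to barge = (0.000, -1.500) m/s.
Velocity relative to ground = (-1.909, -1.909) + (0.000, -1.500) = (-1.909, -3.409) m/s.
Speed = |(-1.909, -3.409)| = 3.907 m/s.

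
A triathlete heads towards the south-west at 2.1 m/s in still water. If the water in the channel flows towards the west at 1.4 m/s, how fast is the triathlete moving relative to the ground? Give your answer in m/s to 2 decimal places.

3.24 m/s

Taking east as x and north as y: velocity relative to the water = (-1.485, -1.485) m/s; the water relative to ground = (-1.400, 0.000) m/s.
Velocity relative to ground = (-1.485, -1.485) + (-1.400, 0.000) = (-2.885, -1.485) m/s.
Speed = |(-2.885, -1.485)| = 3.245 m/s.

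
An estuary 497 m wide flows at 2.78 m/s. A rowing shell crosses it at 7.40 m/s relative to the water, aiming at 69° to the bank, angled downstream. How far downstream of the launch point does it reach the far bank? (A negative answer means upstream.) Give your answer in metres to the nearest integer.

391 m

Perpendicular speed = 6.908 m/s; crossing time = 497 / 6.908 = 71.940 s.
Net downstream speed = 5.432 m/s.
Drift = 5.432 × 71.940 = 390.775 m (downstream).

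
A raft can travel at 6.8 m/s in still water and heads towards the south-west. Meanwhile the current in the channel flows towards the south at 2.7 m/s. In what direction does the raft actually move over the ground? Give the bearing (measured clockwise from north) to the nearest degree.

Taking east as x and north as y: velocity relative to the water = (-4.808, -4.808) m/s; the water relative to ground = (0.000, -2.700) m/s.
Velocity relative to ground = (-4.808, -4.808) + (0.000, -2.700) = (-4.808, -7.508) m/s.
Bearing = atan2(-4.81, -7.51) = 212.64° clockwise from north.

213°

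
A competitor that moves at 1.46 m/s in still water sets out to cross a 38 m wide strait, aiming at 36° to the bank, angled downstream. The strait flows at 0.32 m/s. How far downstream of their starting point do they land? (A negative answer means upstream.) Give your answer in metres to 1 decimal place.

66.5 m

Perpendicular speed = 0.858 m/s; crossing time = 38 / 0.858 = 44.280 s.
Net downstream speed = 1.501 m/s.
Drift = 1.501 × 44.280 = 66.472 m (downstream).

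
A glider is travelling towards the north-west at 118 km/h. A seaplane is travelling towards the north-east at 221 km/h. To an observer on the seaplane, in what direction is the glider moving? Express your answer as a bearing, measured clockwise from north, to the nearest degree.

253°

Taking east as x and north as y: glider velocity = (-83.439, 83.439) km/h; seaplane velocity = (156.271, 156.271) km/h.
Velocity of glider relative to seaplane = (-83.439, 83.439) − (156.271, 156.271) = (-239.709, -72.832) km/h.
Bearing = atan2(-239.71, -72.83) = 253.10° clockwise from north.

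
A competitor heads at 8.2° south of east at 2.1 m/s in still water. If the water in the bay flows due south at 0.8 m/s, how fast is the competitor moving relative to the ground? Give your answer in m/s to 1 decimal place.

2.4 m/s

Taking east as x and north as y: velocity relative to the water = (2.079, -0.300) m/s; the water relative to ground = (0.000, -0.800) m/s.
Velocity relative to ground = (2.079, -0.300) + (0.000, -0.800) = (2.079, -1.100) m/s.
Speed = |(2.079, -1.100)| = 2.351 m/s.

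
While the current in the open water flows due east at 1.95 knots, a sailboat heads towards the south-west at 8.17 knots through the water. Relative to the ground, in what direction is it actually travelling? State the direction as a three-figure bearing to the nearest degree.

Taking east as x and north as y: velocity relative to the water = (-5.777, -5.777) knots; the water relative to ground = (1.950, 0.000) knots.
Velocity relative to ground = (-5.777, -5.777) + (1.950, 0.000) = (-3.827, -5.777) knots.
Bearing = atan2(-3.83, -5.78) = 213.52° clockwise from north.

214°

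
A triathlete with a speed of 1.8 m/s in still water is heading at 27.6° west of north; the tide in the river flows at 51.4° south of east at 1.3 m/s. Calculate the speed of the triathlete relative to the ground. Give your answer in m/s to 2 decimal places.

Taking east as x and north as y: velocity relative to the water = (-0.834, 1.595) m/s; the water relative to ground = (0.811, -1.016) m/s.
Velocity relative to ground = (-0.834, 1.595) + (0.811, -1.016) = (-0.023, 0.579) m/s.
Speed = |(-0.023, 0.579)| = 0.580 m/s.

0.58 m/s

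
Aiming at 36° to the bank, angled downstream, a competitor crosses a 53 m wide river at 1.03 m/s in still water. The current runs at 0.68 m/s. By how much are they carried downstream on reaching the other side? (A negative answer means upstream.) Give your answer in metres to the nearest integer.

132 m

Perpendicular speed = 0.605 m/s; crossing time = 53 / 0.605 = 87.543 s.
Net downstream speed = 1.513 m/s.
Drift = 1.513 × 87.543 = 132.477 m (downstream).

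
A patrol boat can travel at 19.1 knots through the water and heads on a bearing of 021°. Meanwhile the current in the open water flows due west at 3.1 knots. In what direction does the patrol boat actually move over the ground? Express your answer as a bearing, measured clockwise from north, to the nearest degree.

Taking east as x and north as y: velocity relative to the water = (6.845, 17.831) knots; the water relative to ground = (-3.100, 0.000) knots.
Velocity relative to ground = (6.845, 17.831) + (-3.100, 0.000) = (3.745, 17.831) knots.
Bearing = atan2(3.74, 17.83) = 11.86° clockwise from north.

012°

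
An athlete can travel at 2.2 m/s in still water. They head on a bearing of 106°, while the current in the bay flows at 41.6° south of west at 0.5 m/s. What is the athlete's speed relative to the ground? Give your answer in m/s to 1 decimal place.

2.0 m/s

Taking east as x and north as y: velocity relative to the water = (2.115, -0.606) m/s; the water relative to ground = (-0.374, -0.332) m/s.
Velocity relative to ground = (2.115, -0.606) + (-0.374, -0.332) = (1.741, -0.938) m/s.
Speed = |(1.741, -0.938)| = 1.978 m/s.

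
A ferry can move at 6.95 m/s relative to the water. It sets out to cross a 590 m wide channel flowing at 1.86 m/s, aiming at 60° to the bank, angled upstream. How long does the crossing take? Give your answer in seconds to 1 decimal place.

The component of the ferry's velocity perpendicular to the bank is 6.95 × sin 60° = 6.019 m/s.
The flow acts along the bank and has no component across it.
Time = 590 / 6.019 = 98.025 s.

98.0 s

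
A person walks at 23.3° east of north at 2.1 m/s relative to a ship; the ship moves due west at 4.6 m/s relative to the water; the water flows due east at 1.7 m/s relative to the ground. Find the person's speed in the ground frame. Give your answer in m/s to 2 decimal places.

2.83 m/s

In east/north components (m/s): person relative to ship = (0.831, 1.929); ship relative to water = (-4.600, 0.000); water relative to ground = (1.700, 0.000).
Sum = (-2.069, 1.929) m/s.
Speed = |(-2.069, 1.929)| = 2.829 m/s.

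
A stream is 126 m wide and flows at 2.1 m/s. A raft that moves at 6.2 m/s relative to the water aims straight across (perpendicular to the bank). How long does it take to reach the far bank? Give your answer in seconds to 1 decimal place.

20.3 s

The component of the raft's velocity perpendicular to the bank is 6.2 m/s.
The current is parallel to the bank, so it does not affect the crossing time.
Time = 126 / 6.200 = 20.323 s.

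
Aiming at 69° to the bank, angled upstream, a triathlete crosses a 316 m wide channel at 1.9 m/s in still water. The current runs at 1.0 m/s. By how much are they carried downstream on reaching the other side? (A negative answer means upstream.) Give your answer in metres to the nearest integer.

57 m

Perpendicular speed = 1.774 m/s; crossing time = 316 / 1.774 = 178.148 s.
Net downstream speed = 0.319 m/s.
Drift = 0.319 × 178.148 = 56.847 m (downstream).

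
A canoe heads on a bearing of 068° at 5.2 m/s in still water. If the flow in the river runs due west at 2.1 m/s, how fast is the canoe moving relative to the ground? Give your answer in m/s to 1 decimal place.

3.3 m/s

Taking east as x and north as y: velocity relative to the water = (4.821, 1.948) m/s; the water relative to ground = (-2.100, 0.000) m/s.
Velocity relative to ground = (4.821, 1.948) + (-2.100, 0.000) = (2.721, 1.948) m/s.
Speed = |(2.721, 1.948)| = 3.347 m/s.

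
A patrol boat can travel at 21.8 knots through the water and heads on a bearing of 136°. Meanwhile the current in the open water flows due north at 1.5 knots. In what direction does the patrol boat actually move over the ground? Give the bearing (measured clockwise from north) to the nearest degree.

133°

Taking east as x and north as y: velocity relative to the water = (15.144, -15.682) knots; the water relative to ground = (0.000, 1.500) knots.
Velocity relative to ground = (15.144, -15.682) + (0.000, 1.500) = (15.144, -14.182) knots.
Bearing = atan2(15.14, -14.18) = 133.12° clockwise from north.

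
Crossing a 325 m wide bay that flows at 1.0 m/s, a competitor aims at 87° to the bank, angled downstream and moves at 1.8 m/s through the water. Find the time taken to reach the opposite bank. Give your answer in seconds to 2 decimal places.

The component of the competitor's velocity perpendicular to the bank is 1.8 × sin 87° = 1.798 m/s.
The current is parallel to the bank, so it does not affect the crossing time.
Time = 325 / 1.798 = 180.803 s.

180.80 s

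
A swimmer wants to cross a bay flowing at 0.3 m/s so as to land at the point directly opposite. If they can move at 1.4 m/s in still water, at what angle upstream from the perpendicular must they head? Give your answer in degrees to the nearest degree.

12°

To cancel the current, the upstream component of the swimmer's velocity must equal the flow: 1.4 sin θ = 0.3.
sin θ = 0.3 / 1.4 = 0.2143.
θ = arcsin(0.2143) = 12.374°.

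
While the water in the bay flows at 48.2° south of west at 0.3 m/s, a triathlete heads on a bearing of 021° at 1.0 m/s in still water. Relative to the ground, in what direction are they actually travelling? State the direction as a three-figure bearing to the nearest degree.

013°

Taking east as x and north as y: velocity relative to the water = (0.358, 0.934) m/s; the water relative to ground = (-0.200, -0.224) m/s.
Velocity relative to ground = (0.358, 0.934) + (-0.200, -0.224) = (0.158, 0.710) m/s.
Bearing = atan2(0.16, 0.71) = 12.58° clockwise from north.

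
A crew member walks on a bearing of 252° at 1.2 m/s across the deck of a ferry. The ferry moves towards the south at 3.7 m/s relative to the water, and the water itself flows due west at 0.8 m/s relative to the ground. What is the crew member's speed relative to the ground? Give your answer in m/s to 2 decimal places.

In east/north components (m/s): crew member relative to ferry = (-1.141, -0.371); ferry relative to water = (0.000, -3.700); water relative to ground = (-0.800, 0.000).
Sum = (-1.941, -4.071) m/s.
Speed = |(-1.941, -4.071)| = 4.510 m/s.

4.51 m/s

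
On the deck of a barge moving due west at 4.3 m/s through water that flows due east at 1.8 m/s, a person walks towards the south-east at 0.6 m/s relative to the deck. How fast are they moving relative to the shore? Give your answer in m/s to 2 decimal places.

2.12 m/s

In east/north components (m/s): person relative to barge = (0.424, -0.424); barge relative to water = (-4.300, 0.000); water relative to ground = (1.800, 0.000).
Sum = (-2.076, -0.424) m/s.
Speed = |(-2.076, -0.424)| = 2.119 m/s.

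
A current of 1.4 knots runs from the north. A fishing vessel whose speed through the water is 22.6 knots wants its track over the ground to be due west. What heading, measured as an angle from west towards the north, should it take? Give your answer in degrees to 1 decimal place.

3.6°

The current pushes perpendicular to the desired track; the heading must have a component into the current equal to 1.4 knots: 22.6 sin θ = 1.4.
sin θ = 0.0619, so θ = 3.552°.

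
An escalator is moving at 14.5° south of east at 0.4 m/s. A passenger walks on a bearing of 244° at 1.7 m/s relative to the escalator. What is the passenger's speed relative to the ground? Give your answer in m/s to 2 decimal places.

Taking east as x and north as y: escalator velocity = (0.387, -0.100) m/s; passenger velocity relative to escalator = (-1.528, -0.745) m/s.
Velocity relative to ground = (0.387, -0.100) + (-1.528, -0.745) = (-1.141, -0.845) m/s.
Speed = |(-1.141, -0.845)| = 1.420 m/s.

1.42 m/s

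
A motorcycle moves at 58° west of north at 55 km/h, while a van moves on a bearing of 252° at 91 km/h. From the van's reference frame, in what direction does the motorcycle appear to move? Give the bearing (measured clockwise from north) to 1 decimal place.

034.9°

Taking east as x and north as y: motorcycle velocity = (-46.643, 29.146) km/h; van velocity = (-86.546, -28.121) km/h.
Velocity of motorcycle relative to van = (-46.643, 29.146) − (-86.546, -28.121) = (39.903, 57.266) km/h.
Bearing = atan2(39.90, 57.27) = 34.87° clockwise from north.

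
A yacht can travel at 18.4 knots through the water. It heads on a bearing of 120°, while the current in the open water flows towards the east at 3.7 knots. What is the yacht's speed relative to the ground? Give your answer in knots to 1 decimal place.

21.7 knots

Taking east as x and north as y: velocity relative to the water = (15.935, -9.200) knots; the water relative to ground = (3.700, 0.000) knots.
Velocity relative to ground = (15.935, -9.200) + (3.700, 0.000) = (19.635, -9.200) knots.
Speed = |(19.635, -9.200)| = 21.683 knots.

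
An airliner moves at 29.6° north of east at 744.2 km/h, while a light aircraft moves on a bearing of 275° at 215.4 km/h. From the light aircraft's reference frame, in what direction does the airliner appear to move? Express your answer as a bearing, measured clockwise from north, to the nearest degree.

068°

Taking east as x and north as y: airliner velocity = (647.078, 367.592) km/h; light aircraft velocity = (-214.580, 18.773) km/h.
Velocity of airliner relative to light aircraft = (647.078, 367.592) − (-214.580, 18.773) = (861.658, 348.818) km/h.
Bearing = atan2(861.66, 348.82) = 67.96° clockwise from north.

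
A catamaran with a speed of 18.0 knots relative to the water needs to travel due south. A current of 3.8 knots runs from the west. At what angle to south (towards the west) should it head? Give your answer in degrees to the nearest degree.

The current pushes perpendicular to the desired track; the heading must have a component into the current equal to 3.8 knots: 18.0 sin θ = 3.8.
sin θ = 0.2111, so θ = 12.187°.

12°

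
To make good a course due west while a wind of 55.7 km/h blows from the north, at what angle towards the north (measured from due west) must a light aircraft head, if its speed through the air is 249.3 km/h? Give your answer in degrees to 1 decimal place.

12.9°

The wind pushes perpendicular to the desired track; the heading must have a component into the wind equal to 55.7 km/h: 249.3 sin θ = 55.7.
sin θ = 0.2234, so θ = 12.910°.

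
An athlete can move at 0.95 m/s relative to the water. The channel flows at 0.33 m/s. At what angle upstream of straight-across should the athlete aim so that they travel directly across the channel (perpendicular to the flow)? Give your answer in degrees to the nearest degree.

To cancel the current, the upstream component of the athlete's velocity must equal the flow: 0.95 sin θ = 0.33.
sin θ = 0.33 / 0.95 = 0.3474.
θ = arcsin(0.3474) = 20.326°.

20°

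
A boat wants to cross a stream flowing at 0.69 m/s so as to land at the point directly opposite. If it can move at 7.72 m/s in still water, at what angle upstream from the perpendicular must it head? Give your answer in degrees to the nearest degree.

5°

To cancel the current, the upstream component of the boat's velocity must equal the flow: 7.72 sin θ = 0.69.
sin θ = 0.69 / 7.72 = 0.0894.
θ = arcsin(0.0894) = 5.128°.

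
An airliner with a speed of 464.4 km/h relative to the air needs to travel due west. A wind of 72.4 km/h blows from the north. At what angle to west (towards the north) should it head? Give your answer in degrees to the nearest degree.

The wind pushes perpendicular to the desired track; the heading must have a component into the wind equal to 72.4 km/h: 464.4 sin θ = 72.4.
sin θ = 0.1559, so θ = 8.969°.

9°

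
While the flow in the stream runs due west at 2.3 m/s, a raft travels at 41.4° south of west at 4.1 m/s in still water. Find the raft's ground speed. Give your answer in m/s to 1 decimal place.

Taking east as x and north as y: velocity relative to the water = (-3.075, -2.711) m/s; the water relative to ground = (-2.300, 0.000) m/s.
Velocity relative to ground = (-3.075, -2.711) + (-2.300, 0.000) = (-5.375, -2.711) m/s.
Speed = |(-5.375, -2.711)| = 6.021 m/s.

6.0 m/s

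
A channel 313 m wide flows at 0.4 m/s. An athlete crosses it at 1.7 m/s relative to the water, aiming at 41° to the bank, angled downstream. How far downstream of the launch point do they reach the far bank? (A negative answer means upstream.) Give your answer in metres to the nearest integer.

Perpendicular speed = 1.115 m/s; crossing time = 313 / 1.115 = 280.642 s.
Net downstream speed = 1.683 m/s.
Drift = 1.683 × 280.642 = 472.322 m (downstream).

472 m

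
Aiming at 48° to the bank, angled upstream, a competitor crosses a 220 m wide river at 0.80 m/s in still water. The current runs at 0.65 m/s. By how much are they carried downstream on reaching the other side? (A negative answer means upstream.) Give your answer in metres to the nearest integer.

Perpendicular speed = 0.595 m/s; crossing time = 220 / 0.595 = 370.049 s.
Net downstream speed = 0.115 m/s.
Drift = 0.115 × 370.049 = 42.443 m (downstream).

42 m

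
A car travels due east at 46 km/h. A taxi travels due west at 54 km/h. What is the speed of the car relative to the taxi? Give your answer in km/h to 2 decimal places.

Taking east as x and north as y: car velocity = (46.000, 0.000) km/h; taxi velocity = (-54.000, 0.000) km/h.
Velocity of car relative to taxi = (46.000, 0.000) − (-54.000, 0.000) = (100.000, 0.000) km/h.
Magnitude = |(100.000, 0.000)| = 100.000 km/h.

100.00 km/h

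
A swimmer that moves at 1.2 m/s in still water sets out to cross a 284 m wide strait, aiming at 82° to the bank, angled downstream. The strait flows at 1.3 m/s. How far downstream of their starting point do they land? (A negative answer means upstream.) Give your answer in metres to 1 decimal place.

Perpendicular speed = 1.188 m/s; crossing time = 284 / 1.188 = 238.993 s.
Net downstream speed = 1.467 m/s.
Drift = 1.467 × 238.993 = 350.604 m (downstream).

350.6 m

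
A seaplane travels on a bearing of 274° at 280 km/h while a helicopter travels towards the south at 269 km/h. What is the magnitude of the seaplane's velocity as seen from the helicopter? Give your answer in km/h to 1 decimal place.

Taking east as x and north as y: seaplane velocity = (-279.318, 19.532) km/h; helicopter velocity = (0.000, -269.000) km/h.
Velocity of seaplane relative to helicopter = (-279.318, 19.532) − (0.000, -269.000) = (-279.318, 288.532) km/h.
Magnitude = |(-279.318, 288.532)| = 401.583 km/h.

401.6 km/h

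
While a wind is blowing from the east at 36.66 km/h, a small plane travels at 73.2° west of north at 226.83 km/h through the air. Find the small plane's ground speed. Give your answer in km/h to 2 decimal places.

262.14 km/h

Taking east as x and north as y: velocity relative to the air = (-217.149, 65.561) km/h; the air relative to ground = (-36.660, 0.000) km/h.
Velocity relative to ground = (-217.149, 65.561) + (-36.660, 0.000) = (-253.809, 65.561) km/h.
Speed = |(-253.809, 65.561)| = 262.140 km/h.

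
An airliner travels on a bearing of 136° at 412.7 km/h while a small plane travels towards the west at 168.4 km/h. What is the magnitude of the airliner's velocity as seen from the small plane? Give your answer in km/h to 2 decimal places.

543.36 km/h

Taking east as x and north as y: airliner velocity = (286.686, -296.872) km/h; small plane velocity = (-168.400, 0.000) km/h.
Velocity of airliner relative to small plane = (286.686, -296.872) − (-168.400, 0.000) = (455.086, -296.872) km/h.
Magnitude = |(455.086, -296.872)| = 543.356 km/h.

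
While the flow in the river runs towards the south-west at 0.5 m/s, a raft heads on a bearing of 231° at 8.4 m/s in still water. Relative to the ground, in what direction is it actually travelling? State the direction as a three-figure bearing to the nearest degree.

231°

Taking east as x and north as y: velocity relative to the water = (-6.528, -5.286) m/s; the water relative to ground = (-0.354, -0.354) m/s.
Velocity relative to ground = (-6.528, -5.286) + (-0.354, -0.354) = (-6.882, -5.640) m/s.
Bearing = atan2(-6.88, -5.64) = 230.66° clockwise from north.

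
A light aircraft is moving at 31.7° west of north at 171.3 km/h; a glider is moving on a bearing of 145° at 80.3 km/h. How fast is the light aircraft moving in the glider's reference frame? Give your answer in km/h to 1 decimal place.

251.5 km/h

Taking east as x and north as y: light aircraft velocity = (-90.013, 145.744) km/h; glider velocity = (46.058, -65.778) km/h.
Velocity of light aircraft relative to glider = (-90.013, 145.744) − (46.058, -65.778) = (-136.071, 211.522) km/h.
Magnitude = |(-136.071, 211.522)| = 251.509 km/h.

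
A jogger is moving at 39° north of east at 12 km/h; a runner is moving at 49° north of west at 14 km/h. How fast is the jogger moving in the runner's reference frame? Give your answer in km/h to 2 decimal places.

Taking east as x and north as y: jogger velocity = (9.326, 7.552) km/h; runner velocity = (-9.185, 10.566) km/h.
Velocity of jogger relative to runner = (9.326, 7.552) − (-9.185, 10.566) = (18.511, -3.014) km/h.
Magnitude = |(18.511, -3.014)| = 18.754 km/h.

18.75 km/h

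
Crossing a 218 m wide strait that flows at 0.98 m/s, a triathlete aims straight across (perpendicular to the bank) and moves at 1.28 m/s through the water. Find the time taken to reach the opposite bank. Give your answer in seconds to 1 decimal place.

The component of the triathlete's velocity perpendicular to the bank is 1.28 m/s.
The flow acts along the bank and has no component across it.
Time = 218 / 1.280 = 170.312 s.

170.3 s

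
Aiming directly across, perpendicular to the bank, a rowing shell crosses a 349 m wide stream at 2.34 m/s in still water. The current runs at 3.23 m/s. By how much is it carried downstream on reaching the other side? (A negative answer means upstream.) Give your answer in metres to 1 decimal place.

481.7 m

Perpendicular speed = 2.340 m/s; crossing time = 349 / 2.340 = 149.145 s.
Net downstream speed = 3.230 m/s.
Drift = 3.230 × 149.145 = 481.739 m (downstream).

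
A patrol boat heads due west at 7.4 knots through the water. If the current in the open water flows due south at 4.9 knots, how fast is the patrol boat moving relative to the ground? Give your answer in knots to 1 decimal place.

Taking east as x and north as y: velocity relative to the water = (-7.400, 0.000) knots; the water relative to ground = (0.000, -4.900) knots.
Velocity relative to ground = (-7.400, 0.000) + (0.000, -4.900) = (-7.400, -4.900) knots.
Speed = |(-7.400, -4.900)| = 8.875 knots.

8.9 knots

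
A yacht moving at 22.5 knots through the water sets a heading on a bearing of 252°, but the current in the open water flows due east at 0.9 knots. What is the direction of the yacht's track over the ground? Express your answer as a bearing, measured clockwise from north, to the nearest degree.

Taking east as x and north as y: velocity relative to the water = (-21.399, -6.953) knots; the water relative to ground = (0.900, 0.000) knots.
Velocity relative to ground = (-21.399, -6.953) + (0.900, 0.000) = (-20.499, -6.953) knots.
Bearing = atan2(-20.50, -6.95) = 251.26° clockwise from north.

251°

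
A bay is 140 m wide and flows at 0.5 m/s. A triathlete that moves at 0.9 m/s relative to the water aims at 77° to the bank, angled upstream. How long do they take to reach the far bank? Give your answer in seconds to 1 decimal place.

159.6 s

The component of the triathlete's velocity perpendicular to the bank is 0.9 × sin 77° = 0.877 m/s.
Only the cross-stream component determines the crossing time; the current contributes nothing perpendicular to the bank.
Time = 140 / 0.877 = 159.647 s.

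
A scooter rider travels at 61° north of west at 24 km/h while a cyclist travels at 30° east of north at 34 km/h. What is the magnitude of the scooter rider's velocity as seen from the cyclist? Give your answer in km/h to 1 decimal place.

Taking east as x and north as y: scooter rider velocity = (-11.635, 20.991) km/h; cyclist velocity = (17.000, 29.445) km/h.
Velocity of scooter rider relative to cyclist = (-11.635, 20.991) − (17.000, 29.445) = (-28.635, -8.454) km/h.
Magnitude = |(-28.635, -8.454)| = 29.857 km/h.

29.9 km/h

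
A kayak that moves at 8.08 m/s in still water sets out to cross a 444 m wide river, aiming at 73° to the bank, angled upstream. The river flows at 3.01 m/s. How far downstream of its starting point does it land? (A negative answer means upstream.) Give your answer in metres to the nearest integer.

37 m

Perpendicular speed = 7.727 m/s; crossing time = 444 / 7.727 = 57.461 s.
Net downstream speed = 0.648 m/s.
Drift = 0.648 × 57.461 = 37.214 m (downstream).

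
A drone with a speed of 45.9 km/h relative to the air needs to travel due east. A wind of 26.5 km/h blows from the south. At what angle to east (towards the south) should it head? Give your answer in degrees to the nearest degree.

The wind pushes perpendicular to the desired track; the heading must have a component into the wind equal to 26.5 km/h: 45.9 sin θ = 26.5.
sin θ = 0.5773, so θ = 35.264°.

35°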